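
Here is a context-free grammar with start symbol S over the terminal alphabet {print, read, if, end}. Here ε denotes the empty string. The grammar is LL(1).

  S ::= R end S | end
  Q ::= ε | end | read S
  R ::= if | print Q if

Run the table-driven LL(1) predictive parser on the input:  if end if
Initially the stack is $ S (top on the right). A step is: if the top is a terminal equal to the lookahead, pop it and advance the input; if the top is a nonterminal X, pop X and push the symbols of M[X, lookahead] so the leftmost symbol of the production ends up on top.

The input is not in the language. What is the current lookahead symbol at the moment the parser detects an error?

$

step 1: stack=$ S  input=if end if $  — expand S ::= R end S
step 2: stack=$ S end R  input=if end if $  — expand R ::= if
step 3: stack=$ S end if  input=if end if $  — match if
step 4: stack=$ S end  input=end if $  — match end
step 5: stack=$ S  input=if $  — expand S ::= R end S
step 6: stack=$ S end R  input=if $  — expand R ::= if
step 7: stack=$ S end if  input=if $  — match if
step 8: stack=$ S end  input=$  — error: top is terminal end but lookahead is $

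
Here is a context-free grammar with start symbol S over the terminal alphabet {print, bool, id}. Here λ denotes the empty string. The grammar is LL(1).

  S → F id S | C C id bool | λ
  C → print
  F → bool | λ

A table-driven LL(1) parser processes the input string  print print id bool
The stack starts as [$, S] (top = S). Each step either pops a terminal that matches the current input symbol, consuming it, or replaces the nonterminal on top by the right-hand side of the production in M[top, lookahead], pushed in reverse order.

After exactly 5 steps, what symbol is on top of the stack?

id

step 1: stack=$ S  input=print print id bool $  — expand S → C C id bool
step 2: stack=$ bool id C C  input=print print id bool $  — expand C → print
step 3: stack=$ bool id C print  input=print print id bool $  — match print
step 4: stack=$ bool id C  input=print id bool $  — expand C → print
step 5: stack=$ bool id print  input=print id bool $  — match print
Stack after step 5: $ bool id (top = id).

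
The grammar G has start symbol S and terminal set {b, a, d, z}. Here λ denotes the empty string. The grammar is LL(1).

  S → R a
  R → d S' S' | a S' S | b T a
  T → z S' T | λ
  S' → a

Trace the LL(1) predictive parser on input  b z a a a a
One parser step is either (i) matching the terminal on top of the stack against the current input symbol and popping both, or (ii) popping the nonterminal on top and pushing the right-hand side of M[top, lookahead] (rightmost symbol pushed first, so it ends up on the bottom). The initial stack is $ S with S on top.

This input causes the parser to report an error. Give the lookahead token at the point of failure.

      Stack         Input          Action
   1  $ S           b z a a a a $  expand S → R a
   2  $ a R         b z a a a a $  expand R → b T a
   3  $ a a T b     b z a a a a $  match b
   4  $ a a T       z a a a a $    expand T → z S' T
   5  $ a a T S' z  z a a a a $    match z
   6  $ a a T S'    a a a a $      expand S' → a
   7  $ a a T a     a a a a $      match a
   8  $ a a T       a a a $        expand T → λ
   9  $ a a         a a a $        match a
  10  $ a           a a $          match a
  11  $             a $            error: stack empty but input remains

a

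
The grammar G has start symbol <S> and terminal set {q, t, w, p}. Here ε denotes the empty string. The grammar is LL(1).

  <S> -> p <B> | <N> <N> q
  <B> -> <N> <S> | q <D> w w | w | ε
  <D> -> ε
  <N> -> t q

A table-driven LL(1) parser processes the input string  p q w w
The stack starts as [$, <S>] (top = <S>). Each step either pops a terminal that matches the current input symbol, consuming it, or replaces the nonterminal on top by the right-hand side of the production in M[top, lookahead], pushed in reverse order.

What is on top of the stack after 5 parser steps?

     Stack        Input      Action
  1  $ <S>        p q w w $  expand <S> -> p <B>
  2  $ <B> p      p q w w $  match p
  3  $ <B>        q w w $    expand <B> -> q <D> w w
  4  $ w w <D> q  q w w $    match q
  5  $ w w <D>    w w $      expand <D> -> ε
Stack after step 5: $ w w (top = w).

w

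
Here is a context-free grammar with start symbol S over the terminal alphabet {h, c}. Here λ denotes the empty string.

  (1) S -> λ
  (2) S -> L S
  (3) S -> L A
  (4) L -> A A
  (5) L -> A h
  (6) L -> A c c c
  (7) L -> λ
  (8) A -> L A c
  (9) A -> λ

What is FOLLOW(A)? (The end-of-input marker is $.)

{$, c, h}

FIRST(S) = {λ, c, h}  (via L S, L A)
FIRST(L) = {λ, c, h}  (via A A, A h, A c c c)
FIRST(A) = {λ, c, h}  (via L A c)
FOLLOW(S) includes $ since S is the start symbol.
FOLLOW(S): in S->L S, the suffix after S is empty (adds nothing new). Thus FOLLOW(S) = {$}.
FOLLOW(L): in S->L S, L is followed by S with FIRST {λ, c, h}; in S->L S, the suffix after L is nullable, so FOLLOW(L) ⊇ FOLLOW(S) = {$}; in S->L A, L is followed by A with FIRST {λ, c, h}; in S->L A, the suffix after L is nullable, so FOLLOW(L) ⊇ FOLLOW(S) = {$}; in A->L A c, L is followed by A c with FIRST {c, h}. Thus FOLLOW(L) = {$, c, h}.
FOLLOW(A): in S->L A, the suffix after A is empty, so FOLLOW(A) ⊇ FOLLOW(S) = {$}; in L->A A (occurrence 1), A is followed by A with FIRST {λ, c, h}; in L->A A (occurrence 1), the suffix after A is nullable, so FOLLOW(A) ⊇ FOLLOW(L) = {$, c, h}; in L->A A (occurrence 2), the suffix after A is empty, so FOLLOW(A) ⊇ FOLLOW(L) = {$, c, h}; in L->A h, A is followed by h with FIRST {h}; in L->A c c c, A is followed by c c c with FIRST {c}; in A->L A c, A is followed by c with FIRST {c}. Thus FOLLOW(A) = {$, c, h}.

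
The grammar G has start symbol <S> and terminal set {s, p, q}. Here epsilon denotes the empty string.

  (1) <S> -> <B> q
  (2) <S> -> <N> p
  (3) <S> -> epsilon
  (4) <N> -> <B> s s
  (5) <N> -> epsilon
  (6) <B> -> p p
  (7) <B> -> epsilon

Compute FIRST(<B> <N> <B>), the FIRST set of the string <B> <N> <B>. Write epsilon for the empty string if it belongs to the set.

{epsilon, p, s}

FIRST(<B>) = {epsilon, p}
FIRST(<N>) = {epsilon, p, s}  (via <B> s s)
FIRST(<S>) = {epsilon, p, q, s}  (via <B> q, <N> p)
FIRST(<B> <N> <B>): take FIRST of each symbol in turn, carrying on past any symbol whose FIRST contains epsilon; result {epsilon, p, s}.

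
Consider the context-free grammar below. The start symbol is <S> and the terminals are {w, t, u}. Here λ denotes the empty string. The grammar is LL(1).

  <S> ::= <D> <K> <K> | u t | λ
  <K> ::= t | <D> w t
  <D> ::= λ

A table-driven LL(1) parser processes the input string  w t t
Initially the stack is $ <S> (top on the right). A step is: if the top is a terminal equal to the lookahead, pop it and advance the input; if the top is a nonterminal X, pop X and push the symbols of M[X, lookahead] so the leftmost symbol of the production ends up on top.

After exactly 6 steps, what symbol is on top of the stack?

step 1: stack=$ <S>  input=w t t $  — expand <S> ::= <D> <K> <K>
step 2: stack=$ <K> <K> <D>  input=w t t $  — expand <D> ::= λ
step 3: stack=$ <K> <K>  input=w t t $  — expand <K> ::= <D> w t
step 4: stack=$ <K> t w <D>  input=w t t $  — expand <D> ::= λ
step 5: stack=$ <K> t w  input=w t t $  — match w
step 6: stack=$ <K> t  input=t t $  — match t
Stack after step 6: $ <K> (top = <K>).

<K>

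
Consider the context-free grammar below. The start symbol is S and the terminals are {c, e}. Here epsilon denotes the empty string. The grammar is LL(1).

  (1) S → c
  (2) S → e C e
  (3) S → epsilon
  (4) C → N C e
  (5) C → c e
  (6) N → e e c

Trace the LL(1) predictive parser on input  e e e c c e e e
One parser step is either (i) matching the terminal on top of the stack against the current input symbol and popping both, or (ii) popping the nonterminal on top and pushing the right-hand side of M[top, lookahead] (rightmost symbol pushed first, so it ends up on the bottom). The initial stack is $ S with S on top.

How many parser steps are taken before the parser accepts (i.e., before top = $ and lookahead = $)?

12

step 1: stack=$ S  input=e e e c c e e e $  — expand S → e C e
step 2: stack=$ e C e  input=e e e c c e e e $  — match e
step 3: stack=$ e C  input=e e c c e e e $  — expand C → N C e
step 4: stack=$ e e C N  input=e e c c e e e $  — expand N → e e c
step 5: stack=$ e e C c e e  input=e e c c e e e $  — match e
step 6: stack=$ e e C c e  input=e c c e e e $  — match e
step 7: stack=$ e e C c  input=c c e e e $  — match c
step 8: stack=$ e e C  input=c e e e $  — expand C → c e
step 9: stack=$ e e e c  input=c e e e $  — match c
step 10: stack=$ e e e  input=e e e $  — match e
step 11: stack=$ e e  input=e e $  — match e
step 12: stack=$ e  input=e $  — match e
Accept reached after 12 steps.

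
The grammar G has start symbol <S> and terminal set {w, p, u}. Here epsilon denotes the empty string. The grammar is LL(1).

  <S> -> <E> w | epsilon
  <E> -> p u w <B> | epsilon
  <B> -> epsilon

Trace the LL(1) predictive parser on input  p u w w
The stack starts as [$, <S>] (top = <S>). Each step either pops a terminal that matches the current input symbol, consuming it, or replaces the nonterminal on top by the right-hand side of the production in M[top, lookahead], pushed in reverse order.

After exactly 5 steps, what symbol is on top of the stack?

     Stack          Input      Action
  1  $ <S>          p u w w $  expand <S> -> <E> w
  2  $ w <E>        p u w w $  expand <E> -> p u w <B>
  3  $ w <B> w u p  p u w w $  match p
  4  $ w <B> w u    u w w $    match u
  5  $ w <B> w      w w $      match w
Stack after step 5: $ w <B> (top = <B>).

<B>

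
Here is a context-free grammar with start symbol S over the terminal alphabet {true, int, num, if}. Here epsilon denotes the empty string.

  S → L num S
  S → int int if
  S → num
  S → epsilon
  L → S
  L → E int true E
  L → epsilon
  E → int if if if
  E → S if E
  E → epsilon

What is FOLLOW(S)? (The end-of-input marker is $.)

FIRST(S) = {epsilon, if, int, num}  (via L num S)
FIRST(E) = {epsilon, if, int, num}  (via S if E)
FIRST(L) = {epsilon, if, int, num}  (via S, E int true E)
FOLLOW(S) includes $ since S is the start symbol.
FOLLOW(L): in S→L num S, L is followed by num S with FIRST {num}. Thus FOLLOW(L) = {num}.
FOLLOW(S): in S→L num S, the suffix after S is empty (adds nothing new); in L→S, the suffix after S is empty, so FOLLOW(S) ⊇ FOLLOW(L) = {num}; in E→S if E, S is followed by if E with FIRST {if}. Thus FOLLOW(S) = {$, if, num}.
FOLLOW(E): in L→E int true E (occurrence 1), E is followed by int true E with FIRST {int}; in L→E int true E (occurrence 2), the suffix after E is empty, so FOLLOW(E) ⊇ FOLLOW(L) = {num}; in E→S if E, the suffix after E is empty (adds nothing new). Thus FOLLOW(E) = {int, num}.

{$, if, num}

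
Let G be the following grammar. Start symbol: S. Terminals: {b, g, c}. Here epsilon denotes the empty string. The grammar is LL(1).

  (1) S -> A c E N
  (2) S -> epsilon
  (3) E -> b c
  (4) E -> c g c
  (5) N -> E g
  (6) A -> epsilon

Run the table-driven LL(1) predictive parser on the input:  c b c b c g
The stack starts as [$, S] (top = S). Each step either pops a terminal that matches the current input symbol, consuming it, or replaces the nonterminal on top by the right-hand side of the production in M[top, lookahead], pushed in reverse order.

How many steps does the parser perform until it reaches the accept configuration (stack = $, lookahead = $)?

11

step 1: stack=$ S  input=c b c b c g $  — expand S -> A c E N
step 2: stack=$ N E c A  input=c b c b c g $  — expand A -> epsilon
step 3: stack=$ N E c  input=c b c b c g $  — match c
step 4: stack=$ N E  input=b c b c g $  — expand E -> b c
step 5: stack=$ N c b  input=b c b c g $  — match b
step 6: stack=$ N c  input=c b c g $  — match c
step 7: stack=$ N  input=b c g $  — expand N -> E g
step 8: stack=$ g E  input=b c g $  — expand E -> b c
step 9: stack=$ g c b  input=b c g $  — match b
step 10: stack=$ g c  input=c g $  — match c
step 11: stack=$ g  input=g $  — match g
Accept reached after 11 steps.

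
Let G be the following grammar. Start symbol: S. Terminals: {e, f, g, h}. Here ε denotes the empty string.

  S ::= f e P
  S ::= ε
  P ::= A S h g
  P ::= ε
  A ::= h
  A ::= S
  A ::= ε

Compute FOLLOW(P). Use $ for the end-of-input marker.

{$, f, h}

FIRST(S): from S::=f e P we get {f}; from S::=ε we get {ε}. So FIRST(S) = {ε, f}.
FIRST(A): from A::=h we get {h}; from A::=S we get {ε, f}; from A::=ε we get {ε}. So FIRST(A) = {ε, f, h}.
FIRST(P): from P::=A S h g we get {f, h}; from P::=ε we get {ε}. So FIRST(P) = {ε, f, h}.
FOLLOW(S) includes $ since S is the start symbol.
FOLLOW(A): in P::=A S h g, A is followed by S h g with FIRST {f, h}. Thus FOLLOW(A) = {f, h}.
FOLLOW(S): in P::=A S h g, S is followed by h g with FIRST {h}; in A::=S, the suffix after S is empty, so FOLLOW(S) ⊇ FOLLOW(A) = {f, h}. Thus FOLLOW(S) = {$, f, h}.
FOLLOW(P): in S::=f e P, the suffix after P is empty, so FOLLOW(P) ⊇ FOLLOW(S) = {$, f, h}. Thus FOLLOW(P) = {$, f, h}.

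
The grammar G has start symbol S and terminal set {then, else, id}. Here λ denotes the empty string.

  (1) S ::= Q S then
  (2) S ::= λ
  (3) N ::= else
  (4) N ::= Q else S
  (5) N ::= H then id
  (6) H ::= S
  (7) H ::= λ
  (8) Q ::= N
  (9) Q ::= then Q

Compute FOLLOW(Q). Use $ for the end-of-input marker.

{else, then}

FIRST(S) = {λ, else, then}  (via Q S then)
FIRST(H) = {λ, else, then}  (via S)
FIRST(N) = {else, then}  (via Q else S, H then id)
FIRST(Q) = {else, then}  (via N)
FOLLOW(S) includes $ since S is the start symbol.
FOLLOW(H): in N::=H then id, H is followed by then id with FIRST {then}. Thus FOLLOW(H) = {then}.
FOLLOW(Q): in S::=Q S then, Q is followed by S then with FIRST {else, then}; in N::=Q else S, Q is followed by else S with FIRST {else}; in Q::=then Q, the suffix after Q is empty (adds nothing new). Thus FOLLOW(Q) = {else, then}.
FOLLOW(N): in Q::=N, the suffix after N is empty, so FOLLOW(N) ⊇ FOLLOW(Q) = {else, then}. Thus FOLLOW(N) = {else, then}.
FOLLOW(S): in S::=Q S then, S is followed by then with FIRST {then}; in N::=Q else S, the suffix after S is empty, so FOLLOW(S) ⊇ FOLLOW(N) = {else, then}; in H::=S, the suffix after S is empty, so FOLLOW(S) ⊇ FOLLOW(H) = {then}. Thus FOLLOW(S) = {$, else, then}.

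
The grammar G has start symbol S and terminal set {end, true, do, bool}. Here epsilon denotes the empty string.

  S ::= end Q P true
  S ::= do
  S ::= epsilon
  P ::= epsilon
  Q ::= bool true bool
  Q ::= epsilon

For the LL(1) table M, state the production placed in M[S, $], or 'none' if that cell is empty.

FIRST(S) = {epsilon, do, end}
FIRST(P) = {epsilon}
FIRST(Q) = {epsilon, bool}
FOLLOW(S) includes $ since S is the start symbol.
FOLLOW(S): S appears on no right-hand side. Thus FOLLOW(S) = {$}.
For S ::= end Q P true: FIRST(end Q P true) = {end}, so it goes in M[S, t] for t ∈ {end}.
For S ::= do: FIRST(do) = {do}, so it goes in M[S, t] for t ∈ {do}.
For S ::= epsilon: FIRST(epsilon) = {epsilon}, so it goes in M[S, t] for t ∈ {}; since epsilon ∈ FIRST, also for every t ∈ FOLLOW(S) = {$}.

S ::= epsilon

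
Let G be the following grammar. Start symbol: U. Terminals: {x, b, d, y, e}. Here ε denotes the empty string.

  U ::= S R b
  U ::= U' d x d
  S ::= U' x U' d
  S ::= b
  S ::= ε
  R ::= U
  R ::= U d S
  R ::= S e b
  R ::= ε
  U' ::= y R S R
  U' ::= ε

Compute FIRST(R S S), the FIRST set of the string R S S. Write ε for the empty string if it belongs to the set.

FIRST(U') = {ε, y}
FIRST(S) = {ε, b, x, y}  (via U' x U' d)
FIRST(U) = {b, d, e, x, y}  (via S R b, U' d x d)
FIRST(R) = {ε, b, d, e, x, y}  (via U, U d S, S e b)
FIRST(R S S): take FIRST of each symbol in turn, carrying on past any symbol whose FIRST contains ε; result {ε, b, d, e, x, y}.

{ε, b, d, e, x, y}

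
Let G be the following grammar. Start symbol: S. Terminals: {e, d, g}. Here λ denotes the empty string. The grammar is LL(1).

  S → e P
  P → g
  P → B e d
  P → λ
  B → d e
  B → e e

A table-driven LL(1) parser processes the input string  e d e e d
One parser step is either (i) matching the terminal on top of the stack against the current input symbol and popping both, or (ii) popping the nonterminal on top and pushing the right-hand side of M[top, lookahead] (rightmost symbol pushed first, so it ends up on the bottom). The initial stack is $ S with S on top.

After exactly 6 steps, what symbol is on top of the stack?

     Stack      Input        Action
  1  $ S        e d e e d $  expand S → e P
  2  $ P e      e d e e d $  match e
  3  $ P        d e e d $    expand P → B e d
  4  $ d e B    d e e d $    expand B → d e
  5  $ d e e d  d e e d $    match d
  6  $ d e e    e e d $      match e
Stack after step 6: $ d e (top = e).

e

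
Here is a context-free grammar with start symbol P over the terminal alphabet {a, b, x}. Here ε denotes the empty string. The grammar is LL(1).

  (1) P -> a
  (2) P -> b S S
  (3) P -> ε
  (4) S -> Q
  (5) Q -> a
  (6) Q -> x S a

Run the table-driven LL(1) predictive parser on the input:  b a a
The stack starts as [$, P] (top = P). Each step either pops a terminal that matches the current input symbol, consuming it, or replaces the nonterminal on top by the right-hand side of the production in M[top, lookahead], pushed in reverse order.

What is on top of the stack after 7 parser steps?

a

step 1: stack=$ P  input=b a a $  — expand P -> b S S
step 2: stack=$ S S b  input=b a a $  — match b
step 3: stack=$ S S  input=a a $  — expand S -> Q
step 4: stack=$ S Q  input=a a $  — expand Q -> a
step 5: stack=$ S a  input=a a $  — match a
step 6: stack=$ S  input=a $  — expand S -> Q
step 7: stack=$ Q  input=a $  — expand Q -> a
Stack after step 7: $ a (top = a).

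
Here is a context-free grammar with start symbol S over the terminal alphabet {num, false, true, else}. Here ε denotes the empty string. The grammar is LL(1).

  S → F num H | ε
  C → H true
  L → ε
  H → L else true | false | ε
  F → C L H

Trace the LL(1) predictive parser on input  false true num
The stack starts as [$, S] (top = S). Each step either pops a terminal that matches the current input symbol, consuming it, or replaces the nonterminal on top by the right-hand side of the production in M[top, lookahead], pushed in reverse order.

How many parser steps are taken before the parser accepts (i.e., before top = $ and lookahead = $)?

10

step 1: stack=$ S  input=false true num $  — expand S → F num H
step 2: stack=$ H num F  input=false true num $  — expand F → C L H
step 3: stack=$ H num H L C  input=false true num $  — expand C → H true
step 4: stack=$ H num H L true H  input=false true num $  — expand H → false
step 5: stack=$ H num H L true false  input=false true num $  — match false
step 6: stack=$ H num H L true  input=true num $  — match true
step 7: stack=$ H num H L  input=num $  — expand L → ε
step 8: stack=$ H num H  input=num $  — expand H → ε
step 9: stack=$ H num  input=num $  — match num
step 10: stack=$ H  input=$  — expand H → ε
Accept reached after 10 steps.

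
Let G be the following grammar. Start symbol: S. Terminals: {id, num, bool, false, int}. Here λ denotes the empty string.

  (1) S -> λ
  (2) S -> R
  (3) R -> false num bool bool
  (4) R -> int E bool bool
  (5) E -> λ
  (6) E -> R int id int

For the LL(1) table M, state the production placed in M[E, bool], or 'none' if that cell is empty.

FIRST(R) = {false, int}
FIRST(S) = {λ, false, int}  (via R)
FIRST(E) = {λ, false, int}  (via R int id int)
FOLLOW(S) includes $ since S is the start symbol.
FOLLOW(E): in R->int E bool bool, E is followed by bool bool with FIRST {bool}. Thus FOLLOW(E) = {bool}.
For E -> λ: FIRST(λ) = {λ}, so it goes in M[E, t] for t ∈ {}; since λ ∈ FIRST, also for every t ∈ FOLLOW(E) = {bool}.
For E -> R int id int: FIRST(R int id int) = {false, int}, so it goes in M[E, t] for t ∈ {false, int}.

E -> λ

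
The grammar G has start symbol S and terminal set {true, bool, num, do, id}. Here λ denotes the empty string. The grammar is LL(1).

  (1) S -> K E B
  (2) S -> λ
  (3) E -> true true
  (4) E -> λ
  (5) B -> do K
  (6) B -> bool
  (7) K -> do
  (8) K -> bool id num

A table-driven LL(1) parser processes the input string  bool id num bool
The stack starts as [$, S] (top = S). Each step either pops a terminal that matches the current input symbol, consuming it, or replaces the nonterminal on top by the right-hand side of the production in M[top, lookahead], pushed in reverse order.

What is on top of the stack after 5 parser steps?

E

step 1: stack=$ S  input=bool id num bool $  — expand S -> K E B
step 2: stack=$ B E K  input=bool id num bool $  — expand K -> bool id num
step 3: stack=$ B E num id bool  input=bool id num bool $  — match bool
step 4: stack=$ B E num id  input=id num bool $  — match id
step 5: stack=$ B E num  input=num bool $  — match num
Stack after step 5: $ B E (top = E).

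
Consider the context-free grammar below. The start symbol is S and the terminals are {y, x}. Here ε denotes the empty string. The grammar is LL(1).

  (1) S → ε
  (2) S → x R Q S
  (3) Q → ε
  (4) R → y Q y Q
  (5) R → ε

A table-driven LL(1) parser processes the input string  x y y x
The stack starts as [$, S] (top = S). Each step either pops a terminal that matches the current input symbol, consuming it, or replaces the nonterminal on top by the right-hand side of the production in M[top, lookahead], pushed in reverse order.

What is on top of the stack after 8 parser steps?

     Stack          Input      Action
  1  $ S            x y y x $  expand S → x R Q S
  2  $ S Q R x      x y y x $  match x
  3  $ S Q R        y y x $    expand R → y Q y Q
  4  $ S Q Q y Q y  y y x $    match y
  5  $ S Q Q y Q    y x $      expand Q → ε
  6  $ S Q Q y      y x $      match y
  7  $ S Q Q        x $        expand Q → ε
  8  $ S Q          x $        expand Q → ε
Stack after step 8: $ S (top = S).

S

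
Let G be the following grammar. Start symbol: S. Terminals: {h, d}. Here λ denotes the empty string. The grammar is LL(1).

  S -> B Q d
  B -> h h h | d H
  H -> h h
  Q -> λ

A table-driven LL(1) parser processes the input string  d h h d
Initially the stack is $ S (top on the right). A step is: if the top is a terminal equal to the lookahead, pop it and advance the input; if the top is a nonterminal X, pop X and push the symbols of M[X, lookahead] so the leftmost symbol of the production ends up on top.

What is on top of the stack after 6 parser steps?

     Stack      Input      Action
  1  $ S        d h h d $  expand S -> B Q d
  2  $ d Q B    d h h d $  expand B -> d H
  3  $ d Q H d  d h h d $  match d
  4  $ d Q H    h h d $    expand H -> h h
  5  $ d Q h h  h h d $    match h
  6  $ d Q h    h d $      match h
Stack after step 6: $ d Q (top = Q).

Q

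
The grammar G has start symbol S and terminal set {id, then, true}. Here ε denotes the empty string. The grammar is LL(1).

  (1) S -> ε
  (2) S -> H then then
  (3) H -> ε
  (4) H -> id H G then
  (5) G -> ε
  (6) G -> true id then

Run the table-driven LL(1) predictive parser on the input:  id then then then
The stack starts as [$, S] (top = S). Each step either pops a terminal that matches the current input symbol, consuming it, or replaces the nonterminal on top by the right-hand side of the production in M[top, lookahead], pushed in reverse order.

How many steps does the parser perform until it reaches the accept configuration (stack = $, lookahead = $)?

8

step 1: stack=$ S  input=id then then then $  — expand S -> H then then
step 2: stack=$ then then H  input=id then then then $  — expand H -> id H G then
step 3: stack=$ then then then G H id  input=id then then then $  — match id
step 4: stack=$ then then then G H  input=then then then $  — expand H -> ε
step 5: stack=$ then then then G  input=then then then $  — expand G -> ε
step 6: stack=$ then then then  input=then then then $  — match then
step 7: stack=$ then then  input=then then $  — match then
step 8: stack=$ then  input=then $  — match then
Accept reached after 8 steps.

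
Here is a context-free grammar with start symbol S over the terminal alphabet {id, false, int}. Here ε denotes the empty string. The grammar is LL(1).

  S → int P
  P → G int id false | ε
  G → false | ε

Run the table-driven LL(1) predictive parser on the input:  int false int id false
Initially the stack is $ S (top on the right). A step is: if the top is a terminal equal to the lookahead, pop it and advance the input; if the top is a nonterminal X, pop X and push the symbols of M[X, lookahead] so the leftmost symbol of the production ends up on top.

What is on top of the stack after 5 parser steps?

     Stack                 Input                     Action
  1  $ S                   int false int id false $  expand S → int P
  2  $ P int               int false int id false $  match int
  3  $ P                   false int id false $      expand P → G int id false
  4  $ false id int G      false int id false $      expand G → false
  5  $ false id int false  false int id false $      match false
Stack after step 5: $ false id int (top = int).

int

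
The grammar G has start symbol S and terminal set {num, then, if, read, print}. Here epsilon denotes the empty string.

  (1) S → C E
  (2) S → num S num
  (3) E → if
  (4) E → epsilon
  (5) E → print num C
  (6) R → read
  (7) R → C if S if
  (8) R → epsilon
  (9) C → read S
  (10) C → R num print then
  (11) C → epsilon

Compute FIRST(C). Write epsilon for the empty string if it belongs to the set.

FIRST(E) = {epsilon, if, print}
FIRST(S) = {epsilon, if, num, print, read}  (via C E)
FIRST(R) = {epsilon, if, num, read}  (via C if S if)
FIRST(C) = {epsilon, if, num, read}  (via R num print then)

{epsilon, if, num, read}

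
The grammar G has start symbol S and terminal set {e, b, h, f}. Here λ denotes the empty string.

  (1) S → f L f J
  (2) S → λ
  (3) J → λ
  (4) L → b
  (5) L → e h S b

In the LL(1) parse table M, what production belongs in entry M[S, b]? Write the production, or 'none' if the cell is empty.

S → λ

FIRST(S): from S→f L f J we get {f}; from S→λ we get {λ}. So FIRST(S) = {λ, f}.
FIRST(J): from J→λ we get {λ}. So FIRST(J) = {λ}.
FIRST(L): from L→b we get {b}; from L→e h S b we get {e}. So FIRST(L) = {b, e}.
FOLLOW(S) includes $ since S is the start symbol.
FOLLOW(S): in L→e h S b, S is followed by b with FIRST {b}. Thus FOLLOW(S) = {$, b}.
For S → f L f J: FIRST(f L f J) = {f}, so it goes in M[S, t] for t ∈ {f}.
For S → λ: FIRST(λ) = {λ}, so it goes in M[S, t] for t ∈ {}; since λ ∈ FIRST, also for every t ∈ FOLLOW(S) = {$, b}.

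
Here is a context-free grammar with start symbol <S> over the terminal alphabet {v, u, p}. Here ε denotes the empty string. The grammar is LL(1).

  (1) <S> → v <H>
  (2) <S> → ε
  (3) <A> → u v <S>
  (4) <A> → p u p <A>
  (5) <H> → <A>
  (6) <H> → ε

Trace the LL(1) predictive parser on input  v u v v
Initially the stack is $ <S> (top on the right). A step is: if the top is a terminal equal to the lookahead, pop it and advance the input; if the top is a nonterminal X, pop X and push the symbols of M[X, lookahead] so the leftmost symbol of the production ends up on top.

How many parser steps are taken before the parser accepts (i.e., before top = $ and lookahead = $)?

     Stack      Input      Action
  1  $ <S>      v u v v $  expand <S> → v <H>
  2  $ <H> v    v u v v $  match v
  3  $ <H>      u v v $    expand <H> → <A>
  4  $ <A>      u v v $    expand <A> → u v <S>
  5  $ <S> v u  u v v $    match u
  6  $ <S> v    v v $      match v
  7  $ <S>      v $        expand <S> → v <H>
  8  $ <H> v    v $        match v
  9  $ <H>      $          expand <H> → ε
Accept reached after 9 steps.

9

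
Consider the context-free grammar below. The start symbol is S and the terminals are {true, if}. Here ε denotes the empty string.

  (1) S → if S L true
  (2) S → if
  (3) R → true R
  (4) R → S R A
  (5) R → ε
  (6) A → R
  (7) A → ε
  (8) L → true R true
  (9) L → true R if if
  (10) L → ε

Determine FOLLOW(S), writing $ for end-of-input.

FIRST(S) = {if}
FIRST(L) = {ε, true}
FIRST(R) = {ε, if, true}  (via S R A)
FIRST(A) = {ε, if, true}  (via R)
FOLLOW(S) includes $ since S is the start symbol.
FOLLOW(L): in S→if S L true, L is followed by true with FIRST {true}. Thus FOLLOW(L) = {true}.
FOLLOW(S): in S→if S L true, S is followed by L true with FIRST {true}; in R→S R A, S is followed by R A with FIRST {ε, if, true}; in R→S R A, the suffix after S is nullable, so FOLLOW(S) ⊇ FOLLOW(R) = {if, true}. Thus FOLLOW(S) = {$, if, true}.
FOLLOW(R): in R→true R, the suffix after R is empty (adds nothing new); in R→S R A, R is followed by A with FIRST {ε, if, true}; in R→S R A, the suffix after R is nullable (adds nothing new); in A→R, the suffix after R is empty, so FOLLOW(R) ⊇ FOLLOW(A) = {if, true}; in L→true R true, R is followed by true with FIRST {true}; in L→true R if if, R is followed by if if with FIRST {if}. Thus FOLLOW(R) = {if, true}.
FOLLOW(A): in R→S R A, the suffix after A is empty, so FOLLOW(A) ⊇ FOLLOW(R) = {if, true}. Thus FOLLOW(A) = {if, true}.

{$, if, true}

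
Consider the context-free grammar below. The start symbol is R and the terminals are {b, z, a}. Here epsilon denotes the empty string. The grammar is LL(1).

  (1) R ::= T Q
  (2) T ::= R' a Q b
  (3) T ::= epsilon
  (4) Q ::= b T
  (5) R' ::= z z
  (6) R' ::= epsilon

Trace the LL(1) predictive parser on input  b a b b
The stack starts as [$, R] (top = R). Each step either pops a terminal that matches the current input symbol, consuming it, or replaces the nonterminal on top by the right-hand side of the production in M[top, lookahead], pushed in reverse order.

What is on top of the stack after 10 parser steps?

b

      Stack       Input      Action
   1  $ R         b a b b $  expand R ::= T Q
   2  $ Q T       b a b b $  expand T ::= epsilon
   3  $ Q         b a b b $  expand Q ::= b T
   4  $ T b       b a b b $  match b
   5  $ T         a b b $    expand T ::= R' a Q b
   6  $ b Q a R'  a b b $    expand R' ::= epsilon
   7  $ b Q a     a b b $    match a
   8  $ b Q       b b $      expand Q ::= b T
   9  $ b T b     b b $      match b
  10  $ b T       b $        expand T ::= epsilon
Stack after step 10: $ b (top = b).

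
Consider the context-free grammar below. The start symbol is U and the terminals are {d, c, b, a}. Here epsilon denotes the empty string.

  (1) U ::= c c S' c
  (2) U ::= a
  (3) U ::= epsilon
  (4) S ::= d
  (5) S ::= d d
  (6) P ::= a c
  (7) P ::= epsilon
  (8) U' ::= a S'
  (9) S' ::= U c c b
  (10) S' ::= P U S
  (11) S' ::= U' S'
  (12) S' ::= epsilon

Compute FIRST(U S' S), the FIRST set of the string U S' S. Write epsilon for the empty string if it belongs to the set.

FIRST(U) = {epsilon, a, c}
FIRST(S) = {d}
FIRST(P) = {epsilon, a}
FIRST(U') = {a}
FIRST(S') = {epsilon, a, c, d}  (via U c c b, P U S, U' S')
FIRST(U S' S): take FIRST of each symbol in turn, carrying on past any symbol whose FIRST contains epsilon; result {a, c, d}.

{a, c, d}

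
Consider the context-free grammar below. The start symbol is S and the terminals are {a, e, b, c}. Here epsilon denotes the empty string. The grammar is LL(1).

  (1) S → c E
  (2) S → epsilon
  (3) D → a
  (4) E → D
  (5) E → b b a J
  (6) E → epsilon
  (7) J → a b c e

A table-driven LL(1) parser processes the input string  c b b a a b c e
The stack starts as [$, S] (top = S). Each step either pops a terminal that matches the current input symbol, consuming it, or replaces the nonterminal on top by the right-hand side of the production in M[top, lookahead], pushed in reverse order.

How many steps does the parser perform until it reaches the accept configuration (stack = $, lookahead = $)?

11

      Stack      Input              Action
   1  $ S        c b b a a b c e $  expand S → c E
   2  $ E c      c b b a a b c e $  match c
   3  $ E        b b a a b c e $    expand E → b b a J
   4  $ J a b b  b b a a b c e $    match b
   5  $ J a b    b a a b c e $      match b
   6  $ J a      a a b c e $        match a
   7  $ J        a b c e $          expand J → a b c e
   8  $ e c b a  a b c e $          match a
   9  $ e c b    b c e $            match b
  10  $ e c      c e $              match c
  11  $ e        e $                match e
Accept reached after 11 steps.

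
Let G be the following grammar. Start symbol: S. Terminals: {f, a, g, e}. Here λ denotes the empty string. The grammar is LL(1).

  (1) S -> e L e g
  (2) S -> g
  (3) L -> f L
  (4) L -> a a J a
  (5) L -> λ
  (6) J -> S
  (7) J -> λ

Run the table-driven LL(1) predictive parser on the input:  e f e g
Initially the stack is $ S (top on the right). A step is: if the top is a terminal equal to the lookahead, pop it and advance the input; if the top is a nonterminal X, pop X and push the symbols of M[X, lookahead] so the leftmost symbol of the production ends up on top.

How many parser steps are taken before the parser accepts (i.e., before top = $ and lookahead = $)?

7

step 1: stack=$ S  input=e f e g $  — expand S -> e L e g
step 2: stack=$ g e L e  input=e f e g $  — match e
step 3: stack=$ g e L  input=f e g $  — expand L -> f L
step 4: stack=$ g e L f  input=f e g $  — match f
step 5: stack=$ g e L  input=e g $  — expand L -> λ
step 6: stack=$ g e  input=e g $  — match e
step 7: stack=$ g  input=g $  — match g
Accept reached after 7 steps.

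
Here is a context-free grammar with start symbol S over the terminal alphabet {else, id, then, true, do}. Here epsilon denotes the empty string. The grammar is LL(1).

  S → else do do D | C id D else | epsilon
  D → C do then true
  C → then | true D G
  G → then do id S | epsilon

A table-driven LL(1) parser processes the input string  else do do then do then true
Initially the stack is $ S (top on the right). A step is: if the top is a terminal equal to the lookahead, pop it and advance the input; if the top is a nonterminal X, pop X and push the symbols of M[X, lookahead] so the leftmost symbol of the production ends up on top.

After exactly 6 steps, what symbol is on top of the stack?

     Stack             Input                           Action
  1  $ S               else do do then do then true $  expand S → else do do D
  2  $ D do do else    else do do then do then true $  match else
  3  $ D do do         do do then do then true $       match do
  4  $ D do            do then do then true $          match do
  5  $ D               then do then true $             expand D → C do then true
  6  $ true then do C  then do then true $             expand C → then
Stack after step 6: $ true then do then (top = then).

then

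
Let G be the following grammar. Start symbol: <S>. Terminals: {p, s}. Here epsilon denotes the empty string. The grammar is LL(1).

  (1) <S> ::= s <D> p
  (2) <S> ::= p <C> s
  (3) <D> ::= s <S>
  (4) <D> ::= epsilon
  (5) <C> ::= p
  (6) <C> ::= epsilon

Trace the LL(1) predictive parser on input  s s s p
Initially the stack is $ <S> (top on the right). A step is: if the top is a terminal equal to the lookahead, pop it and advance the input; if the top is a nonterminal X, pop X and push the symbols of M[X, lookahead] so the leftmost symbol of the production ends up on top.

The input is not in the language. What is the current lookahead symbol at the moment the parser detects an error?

step 1: stack=$ <S>  input=s s s p $  — expand <S> ::= s <D> p
step 2: stack=$ p <D> s  input=s s s p $  — match s
step 3: stack=$ p <D>  input=s s p $  — expand <D> ::= s <S>
step 4: stack=$ p <S> s  input=s s p $  — match s
step 5: stack=$ p <S>  input=s p $  — expand <S> ::= s <D> p
step 6: stack=$ p p <D> s  input=s p $  — match s
step 7: stack=$ p p <D>  input=p $  — expand <D> ::= epsilon
step 8: stack=$ p p  input=p $  — match p
step 9: stack=$ p  input=$  — error: top is terminal p but lookahead is $

$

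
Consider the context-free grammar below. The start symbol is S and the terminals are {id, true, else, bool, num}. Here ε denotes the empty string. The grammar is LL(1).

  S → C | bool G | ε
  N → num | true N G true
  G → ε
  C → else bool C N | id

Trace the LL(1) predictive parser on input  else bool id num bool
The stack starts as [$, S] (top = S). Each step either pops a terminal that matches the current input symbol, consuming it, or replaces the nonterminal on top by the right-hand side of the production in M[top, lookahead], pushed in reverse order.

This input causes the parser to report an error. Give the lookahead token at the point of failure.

bool

     Stack            Input                    Action
  1  $ S              else bool id num bool $  expand S → C
  2  $ C              else bool id num bool $  expand C → else bool C N
  3  $ N C bool else  else bool id num bool $  match else
  4  $ N C bool       bool id num bool $       match bool
  5  $ N C            id num bool $            expand C → id
  6  $ N id           id num bool $            match id
  7  $ N              num bool $               expand N → num
  8  $ num            num bool $               match num
  9  $                bool $                   error: stack empty but input remains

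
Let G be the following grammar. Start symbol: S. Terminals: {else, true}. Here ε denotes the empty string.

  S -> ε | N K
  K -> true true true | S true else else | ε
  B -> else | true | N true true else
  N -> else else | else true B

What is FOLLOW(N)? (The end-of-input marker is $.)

FIRST(N): from N->else else we get {else}; from N->else true B we get {else}. So FIRST(N) = {else}.
FIRST(S): from S->ε we get {ε}; from S->N K we get {else}. So FIRST(S) = {ε, else}.
FIRST(B): from B->else we get {else}; from B->true we get {true}; from B->N true true else we get {else}. So FIRST(B) = {else, true}.
FIRST(K): from K->true true true we get {true}; from K->S true else else we get {else, true}; from K->ε we get {ε}. So FIRST(K) = {ε, else, true}.
FOLLOW(S) includes $ since S is the start symbol.
FOLLOW(S): in K->S true else else, S is followed by true else else with FIRST {true}. Thus FOLLOW(S) = {$, true}.
FOLLOW(K): in S->N K, the suffix after K is empty, so FOLLOW(K) ⊇ FOLLOW(S) = {$, true}. Thus FOLLOW(K) = {$, true}.
FOLLOW(N): in S->N K, N is followed by K with FIRST {ε, else, true}; in S->N K, the suffix after N is nullable, so FOLLOW(N) ⊇ FOLLOW(S) = {$, true}; in B->N true true else, N is followed by true true else with FIRST {true}. Thus FOLLOW(N) = {$, else, true}.
FOLLOW(B): in N->else true B, the suffix after B is empty, so FOLLOW(B) ⊇ FOLLOW(N) = {$, else, true}. Thus FOLLOW(B) = {$, else, true}.

{$, else, true}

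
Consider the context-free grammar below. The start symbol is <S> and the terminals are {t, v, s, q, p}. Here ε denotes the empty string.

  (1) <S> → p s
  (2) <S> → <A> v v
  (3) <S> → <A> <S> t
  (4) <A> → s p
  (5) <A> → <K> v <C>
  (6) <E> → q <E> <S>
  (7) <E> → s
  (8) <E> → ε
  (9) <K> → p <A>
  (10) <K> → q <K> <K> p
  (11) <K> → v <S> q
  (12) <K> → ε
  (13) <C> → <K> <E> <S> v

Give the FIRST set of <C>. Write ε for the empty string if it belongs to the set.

{p, q, s, v}

FIRST(<E>) = {ε, q, s}
FIRST(<K>) = {ε, p, q, v}
FIRST(<A>) = {p, q, s, v}  (via <K> v <C>)
FIRST(<S>) = {p, q, s, v}  (via <A> v v, <A> <S> t)
FIRST(<C>) = {p, q, s, v}  (via <K> <E> <S> v)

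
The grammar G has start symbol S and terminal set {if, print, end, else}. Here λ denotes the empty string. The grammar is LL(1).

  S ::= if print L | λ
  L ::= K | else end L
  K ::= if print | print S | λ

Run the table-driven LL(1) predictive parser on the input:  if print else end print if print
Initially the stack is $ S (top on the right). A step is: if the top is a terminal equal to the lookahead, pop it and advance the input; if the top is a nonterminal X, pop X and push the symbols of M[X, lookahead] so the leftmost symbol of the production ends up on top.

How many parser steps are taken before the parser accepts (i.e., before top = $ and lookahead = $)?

14

      Stack         Input                               Action
   1  $ S           if print else end print if print $  expand S ::= if print L
   2  $ L print if  if print else end print if print $  match if
   3  $ L print     print else end print if print $     match print
   4  $ L           else end print if print $           expand L ::= else end L
   5  $ L end else  else end print if print $           match else
   6  $ L end       end print if print $                match end
   7  $ L           print if print $                    expand L ::= K
   8  $ K           print if print $                    expand K ::= print S
   9  $ S print     print if print $                    match print
  10  $ S           if print $                          expand S ::= if print L
  11  $ L print if  if print $                          match if
  12  $ L print     print $                             match print
  13  $ L           $                                   expand L ::= K
  14  $ K           $                                   expand K ::= λ
Accept reached after 14 steps.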